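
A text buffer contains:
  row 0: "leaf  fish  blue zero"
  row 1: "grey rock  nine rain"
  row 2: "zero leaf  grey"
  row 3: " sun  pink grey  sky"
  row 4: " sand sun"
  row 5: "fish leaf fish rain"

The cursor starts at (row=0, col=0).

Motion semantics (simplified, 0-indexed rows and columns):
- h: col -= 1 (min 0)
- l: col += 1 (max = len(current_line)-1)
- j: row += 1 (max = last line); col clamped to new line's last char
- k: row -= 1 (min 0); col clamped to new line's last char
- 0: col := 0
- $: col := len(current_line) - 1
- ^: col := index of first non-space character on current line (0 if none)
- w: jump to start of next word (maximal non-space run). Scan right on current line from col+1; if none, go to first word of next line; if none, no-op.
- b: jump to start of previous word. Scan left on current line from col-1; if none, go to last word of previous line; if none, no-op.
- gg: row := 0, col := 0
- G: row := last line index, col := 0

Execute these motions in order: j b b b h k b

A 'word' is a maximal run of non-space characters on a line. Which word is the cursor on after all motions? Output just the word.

After 1 (j): row=1 col=0 char='g'
After 2 (b): row=0 col=17 char='z'
After 3 (b): row=0 col=12 char='b'
After 4 (b): row=0 col=6 char='f'
After 5 (h): row=0 col=5 char='_'
After 6 (k): row=0 col=5 char='_'
After 7 (b): row=0 col=0 char='l'

Answer: leaf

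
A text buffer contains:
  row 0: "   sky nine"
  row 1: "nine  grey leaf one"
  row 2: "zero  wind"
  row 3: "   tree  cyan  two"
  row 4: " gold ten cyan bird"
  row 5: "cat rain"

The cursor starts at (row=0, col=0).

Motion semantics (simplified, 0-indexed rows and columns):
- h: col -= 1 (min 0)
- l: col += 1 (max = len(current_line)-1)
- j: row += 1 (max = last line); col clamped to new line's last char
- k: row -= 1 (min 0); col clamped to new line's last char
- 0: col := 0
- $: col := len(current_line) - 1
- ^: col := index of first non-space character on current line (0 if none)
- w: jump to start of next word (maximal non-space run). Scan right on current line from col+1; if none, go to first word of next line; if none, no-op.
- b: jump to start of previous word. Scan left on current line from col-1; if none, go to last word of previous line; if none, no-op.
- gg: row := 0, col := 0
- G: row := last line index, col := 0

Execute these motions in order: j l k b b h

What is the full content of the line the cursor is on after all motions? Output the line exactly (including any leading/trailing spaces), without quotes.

After 1 (j): row=1 col=0 char='n'
After 2 (l): row=1 col=1 char='i'
After 3 (k): row=0 col=1 char='_'
After 4 (b): row=0 col=1 char='_'
After 5 (b): row=0 col=1 char='_'
After 6 (h): row=0 col=0 char='_'

Answer:    sky nine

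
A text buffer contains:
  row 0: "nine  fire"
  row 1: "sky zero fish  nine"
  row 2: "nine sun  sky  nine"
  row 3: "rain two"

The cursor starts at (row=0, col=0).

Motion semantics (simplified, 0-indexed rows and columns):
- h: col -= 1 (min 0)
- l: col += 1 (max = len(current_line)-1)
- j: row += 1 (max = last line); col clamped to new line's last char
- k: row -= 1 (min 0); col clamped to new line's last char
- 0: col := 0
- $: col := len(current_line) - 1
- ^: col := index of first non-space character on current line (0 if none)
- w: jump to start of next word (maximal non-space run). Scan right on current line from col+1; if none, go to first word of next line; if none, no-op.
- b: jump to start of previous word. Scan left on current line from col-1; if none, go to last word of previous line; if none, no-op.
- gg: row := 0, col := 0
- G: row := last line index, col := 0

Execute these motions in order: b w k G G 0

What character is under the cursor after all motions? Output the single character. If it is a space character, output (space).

Answer: r

Derivation:
After 1 (b): row=0 col=0 char='n'
After 2 (w): row=0 col=6 char='f'
After 3 (k): row=0 col=6 char='f'
After 4 (G): row=3 col=0 char='r'
After 5 (G): row=3 col=0 char='r'
After 6 (0): row=3 col=0 char='r'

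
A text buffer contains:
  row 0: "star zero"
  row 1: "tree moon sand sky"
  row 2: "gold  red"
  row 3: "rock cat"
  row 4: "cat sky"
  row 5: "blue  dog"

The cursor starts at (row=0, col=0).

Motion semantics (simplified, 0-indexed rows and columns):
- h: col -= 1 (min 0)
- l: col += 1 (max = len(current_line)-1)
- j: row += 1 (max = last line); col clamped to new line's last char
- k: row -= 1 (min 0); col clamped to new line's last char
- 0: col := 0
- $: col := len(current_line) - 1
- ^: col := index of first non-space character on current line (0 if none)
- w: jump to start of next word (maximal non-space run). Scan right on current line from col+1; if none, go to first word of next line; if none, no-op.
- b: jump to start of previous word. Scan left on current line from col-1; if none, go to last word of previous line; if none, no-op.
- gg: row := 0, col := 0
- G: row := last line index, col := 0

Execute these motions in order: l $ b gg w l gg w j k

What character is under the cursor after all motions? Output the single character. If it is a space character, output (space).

After 1 (l): row=0 col=1 char='t'
After 2 ($): row=0 col=8 char='o'
After 3 (b): row=0 col=5 char='z'
After 4 (gg): row=0 col=0 char='s'
After 5 (w): row=0 col=5 char='z'
After 6 (l): row=0 col=6 char='e'
After 7 (gg): row=0 col=0 char='s'
After 8 (w): row=0 col=5 char='z'
After 9 (j): row=1 col=5 char='m'
After 10 (k): row=0 col=5 char='z'

Answer: z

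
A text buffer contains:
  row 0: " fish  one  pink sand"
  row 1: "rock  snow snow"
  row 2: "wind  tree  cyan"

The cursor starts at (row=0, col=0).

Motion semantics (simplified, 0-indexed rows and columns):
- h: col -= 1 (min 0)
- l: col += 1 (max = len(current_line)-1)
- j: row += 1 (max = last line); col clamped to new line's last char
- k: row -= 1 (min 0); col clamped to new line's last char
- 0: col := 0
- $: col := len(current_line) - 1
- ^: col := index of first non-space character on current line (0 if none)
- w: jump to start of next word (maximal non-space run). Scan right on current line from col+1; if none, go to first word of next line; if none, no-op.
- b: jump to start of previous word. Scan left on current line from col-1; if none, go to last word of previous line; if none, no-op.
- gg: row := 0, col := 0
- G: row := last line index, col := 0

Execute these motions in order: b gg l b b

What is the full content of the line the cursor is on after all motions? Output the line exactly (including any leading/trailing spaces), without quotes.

After 1 (b): row=0 col=0 char='_'
After 2 (gg): row=0 col=0 char='_'
After 3 (l): row=0 col=1 char='f'
After 4 (b): row=0 col=1 char='f'
After 5 (b): row=0 col=1 char='f'

Answer:  fish  one  pink sand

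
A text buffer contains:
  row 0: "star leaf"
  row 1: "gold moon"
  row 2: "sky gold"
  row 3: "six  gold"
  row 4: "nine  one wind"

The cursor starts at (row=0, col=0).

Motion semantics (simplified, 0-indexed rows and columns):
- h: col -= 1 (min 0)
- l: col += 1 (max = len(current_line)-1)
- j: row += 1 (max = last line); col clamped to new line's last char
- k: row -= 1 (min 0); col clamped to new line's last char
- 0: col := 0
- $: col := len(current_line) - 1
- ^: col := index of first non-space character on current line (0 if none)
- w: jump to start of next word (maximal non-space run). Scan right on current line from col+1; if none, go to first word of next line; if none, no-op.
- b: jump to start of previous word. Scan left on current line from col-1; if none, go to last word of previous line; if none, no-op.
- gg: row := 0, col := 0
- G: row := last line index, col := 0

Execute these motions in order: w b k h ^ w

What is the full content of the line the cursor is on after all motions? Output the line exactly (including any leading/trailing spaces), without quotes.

After 1 (w): row=0 col=5 char='l'
After 2 (b): row=0 col=0 char='s'
After 3 (k): row=0 col=0 char='s'
After 4 (h): row=0 col=0 char='s'
After 5 (^): row=0 col=0 char='s'
After 6 (w): row=0 col=5 char='l'

Answer: star leaf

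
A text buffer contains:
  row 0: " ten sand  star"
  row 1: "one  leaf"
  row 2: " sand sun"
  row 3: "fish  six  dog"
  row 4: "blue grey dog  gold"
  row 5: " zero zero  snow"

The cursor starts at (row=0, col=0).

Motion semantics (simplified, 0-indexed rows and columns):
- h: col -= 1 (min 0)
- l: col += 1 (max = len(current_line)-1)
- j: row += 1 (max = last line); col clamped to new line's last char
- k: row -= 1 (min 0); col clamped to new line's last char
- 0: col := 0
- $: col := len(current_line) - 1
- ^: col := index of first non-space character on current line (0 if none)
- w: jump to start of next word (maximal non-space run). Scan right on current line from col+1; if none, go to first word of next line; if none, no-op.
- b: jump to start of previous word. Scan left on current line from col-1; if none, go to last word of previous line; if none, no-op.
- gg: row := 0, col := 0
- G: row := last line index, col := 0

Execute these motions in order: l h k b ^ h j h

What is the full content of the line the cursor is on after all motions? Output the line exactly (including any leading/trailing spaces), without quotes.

Answer: one  leaf

Derivation:
After 1 (l): row=0 col=1 char='t'
After 2 (h): row=0 col=0 char='_'
After 3 (k): row=0 col=0 char='_'
After 4 (b): row=0 col=0 char='_'
After 5 (^): row=0 col=1 char='t'
After 6 (h): row=0 col=0 char='_'
After 7 (j): row=1 col=0 char='o'
After 8 (h): row=1 col=0 char='o'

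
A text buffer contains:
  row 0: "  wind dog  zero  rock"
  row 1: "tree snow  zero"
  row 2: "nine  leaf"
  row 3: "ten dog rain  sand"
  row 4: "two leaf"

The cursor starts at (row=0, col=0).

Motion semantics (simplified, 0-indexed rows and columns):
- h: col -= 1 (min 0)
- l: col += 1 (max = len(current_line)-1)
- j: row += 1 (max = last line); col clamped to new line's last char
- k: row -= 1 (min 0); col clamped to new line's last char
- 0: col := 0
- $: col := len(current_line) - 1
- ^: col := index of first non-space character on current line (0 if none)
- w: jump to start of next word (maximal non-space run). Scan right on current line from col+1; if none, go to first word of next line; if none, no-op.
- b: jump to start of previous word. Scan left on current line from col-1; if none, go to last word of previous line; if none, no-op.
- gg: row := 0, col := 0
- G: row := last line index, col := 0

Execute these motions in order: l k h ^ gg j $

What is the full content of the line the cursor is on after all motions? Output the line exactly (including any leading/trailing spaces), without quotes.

Answer: tree snow  zero

Derivation:
After 1 (l): row=0 col=1 char='_'
After 2 (k): row=0 col=1 char='_'
After 3 (h): row=0 col=0 char='_'
After 4 (^): row=0 col=2 char='w'
After 5 (gg): row=0 col=0 char='_'
After 6 (j): row=1 col=0 char='t'
After 7 ($): row=1 col=14 char='o'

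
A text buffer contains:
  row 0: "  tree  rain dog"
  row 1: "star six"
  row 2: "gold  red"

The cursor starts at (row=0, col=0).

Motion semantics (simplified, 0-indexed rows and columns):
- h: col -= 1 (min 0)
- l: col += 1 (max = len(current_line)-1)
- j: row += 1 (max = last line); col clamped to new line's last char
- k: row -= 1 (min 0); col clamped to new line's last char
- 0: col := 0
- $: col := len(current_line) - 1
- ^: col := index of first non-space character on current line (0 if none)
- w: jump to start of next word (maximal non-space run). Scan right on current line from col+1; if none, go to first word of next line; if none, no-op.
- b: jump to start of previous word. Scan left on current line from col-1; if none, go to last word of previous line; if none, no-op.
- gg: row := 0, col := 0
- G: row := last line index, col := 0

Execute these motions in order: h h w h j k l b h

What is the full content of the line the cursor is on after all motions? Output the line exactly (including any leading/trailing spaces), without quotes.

Answer:   tree  rain dog

Derivation:
After 1 (h): row=0 col=0 char='_'
After 2 (h): row=0 col=0 char='_'
After 3 (w): row=0 col=2 char='t'
After 4 (h): row=0 col=1 char='_'
After 5 (j): row=1 col=1 char='t'
After 6 (k): row=0 col=1 char='_'
After 7 (l): row=0 col=2 char='t'
After 8 (b): row=0 col=2 char='t'
After 9 (h): row=0 col=1 char='_'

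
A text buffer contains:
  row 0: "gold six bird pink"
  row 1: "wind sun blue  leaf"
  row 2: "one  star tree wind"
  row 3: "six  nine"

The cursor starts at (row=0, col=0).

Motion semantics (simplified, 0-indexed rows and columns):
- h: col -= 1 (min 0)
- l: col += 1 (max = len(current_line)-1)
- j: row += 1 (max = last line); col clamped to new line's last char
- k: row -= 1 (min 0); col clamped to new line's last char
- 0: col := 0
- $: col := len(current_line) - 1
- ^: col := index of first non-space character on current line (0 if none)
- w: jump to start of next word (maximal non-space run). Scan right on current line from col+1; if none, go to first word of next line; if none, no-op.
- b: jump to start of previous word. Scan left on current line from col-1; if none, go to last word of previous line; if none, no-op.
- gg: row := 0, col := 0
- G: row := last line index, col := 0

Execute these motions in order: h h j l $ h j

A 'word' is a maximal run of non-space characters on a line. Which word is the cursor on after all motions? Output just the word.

Answer: wind

Derivation:
After 1 (h): row=0 col=0 char='g'
After 2 (h): row=0 col=0 char='g'
After 3 (j): row=1 col=0 char='w'
After 4 (l): row=1 col=1 char='i'
After 5 ($): row=1 col=18 char='f'
After 6 (h): row=1 col=17 char='a'
After 7 (j): row=2 col=17 char='n'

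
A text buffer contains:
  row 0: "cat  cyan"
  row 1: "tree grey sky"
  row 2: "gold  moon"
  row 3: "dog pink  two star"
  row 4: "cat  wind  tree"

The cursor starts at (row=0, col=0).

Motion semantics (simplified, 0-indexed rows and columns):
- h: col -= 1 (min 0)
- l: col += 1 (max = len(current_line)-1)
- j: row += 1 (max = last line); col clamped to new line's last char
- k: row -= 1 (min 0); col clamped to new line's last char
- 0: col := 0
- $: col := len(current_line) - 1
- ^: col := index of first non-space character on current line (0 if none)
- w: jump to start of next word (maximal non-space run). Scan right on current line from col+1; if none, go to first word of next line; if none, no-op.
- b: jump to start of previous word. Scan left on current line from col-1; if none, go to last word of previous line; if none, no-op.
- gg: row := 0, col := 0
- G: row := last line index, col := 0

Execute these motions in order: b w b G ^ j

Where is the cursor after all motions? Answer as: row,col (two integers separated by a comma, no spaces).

After 1 (b): row=0 col=0 char='c'
After 2 (w): row=0 col=5 char='c'
After 3 (b): row=0 col=0 char='c'
After 4 (G): row=4 col=0 char='c'
After 5 (^): row=4 col=0 char='c'
After 6 (j): row=4 col=0 char='c'

Answer: 4,0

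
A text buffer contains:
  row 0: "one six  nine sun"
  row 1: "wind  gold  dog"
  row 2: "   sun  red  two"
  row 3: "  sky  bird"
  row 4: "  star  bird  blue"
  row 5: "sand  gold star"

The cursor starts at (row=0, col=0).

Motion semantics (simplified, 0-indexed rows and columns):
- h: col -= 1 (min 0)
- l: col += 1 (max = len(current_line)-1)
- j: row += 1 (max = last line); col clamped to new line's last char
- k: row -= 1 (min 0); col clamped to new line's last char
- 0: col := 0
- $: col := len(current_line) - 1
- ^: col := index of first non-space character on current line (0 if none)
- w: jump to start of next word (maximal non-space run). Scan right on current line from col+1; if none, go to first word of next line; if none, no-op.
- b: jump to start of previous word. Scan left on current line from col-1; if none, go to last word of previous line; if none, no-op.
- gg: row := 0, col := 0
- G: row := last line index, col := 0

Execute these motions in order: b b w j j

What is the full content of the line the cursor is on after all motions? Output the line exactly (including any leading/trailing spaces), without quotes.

Answer:    sun  red  two

Derivation:
After 1 (b): row=0 col=0 char='o'
After 2 (b): row=0 col=0 char='o'
After 3 (w): row=0 col=4 char='s'
After 4 (j): row=1 col=4 char='_'
After 5 (j): row=2 col=4 char='u'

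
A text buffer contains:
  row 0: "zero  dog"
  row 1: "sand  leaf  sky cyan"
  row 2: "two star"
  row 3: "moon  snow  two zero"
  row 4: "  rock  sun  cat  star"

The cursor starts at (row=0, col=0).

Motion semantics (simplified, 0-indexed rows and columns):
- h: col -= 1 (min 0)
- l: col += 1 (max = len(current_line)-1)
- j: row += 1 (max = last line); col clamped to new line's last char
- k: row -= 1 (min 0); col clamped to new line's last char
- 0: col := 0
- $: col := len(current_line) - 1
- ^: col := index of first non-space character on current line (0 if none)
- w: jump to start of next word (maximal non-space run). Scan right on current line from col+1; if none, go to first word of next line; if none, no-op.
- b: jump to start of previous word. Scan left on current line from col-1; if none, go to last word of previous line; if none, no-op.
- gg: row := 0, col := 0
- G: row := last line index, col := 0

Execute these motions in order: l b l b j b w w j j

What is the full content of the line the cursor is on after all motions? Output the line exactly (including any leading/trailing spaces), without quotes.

Answer: moon  snow  two zero

Derivation:
After 1 (l): row=0 col=1 char='e'
After 2 (b): row=0 col=0 char='z'
After 3 (l): row=0 col=1 char='e'
After 4 (b): row=0 col=0 char='z'
After 5 (j): row=1 col=0 char='s'
After 6 (b): row=0 col=6 char='d'
After 7 (w): row=1 col=0 char='s'
After 8 (w): row=1 col=6 char='l'
After 9 (j): row=2 col=6 char='a'
After 10 (j): row=3 col=6 char='s'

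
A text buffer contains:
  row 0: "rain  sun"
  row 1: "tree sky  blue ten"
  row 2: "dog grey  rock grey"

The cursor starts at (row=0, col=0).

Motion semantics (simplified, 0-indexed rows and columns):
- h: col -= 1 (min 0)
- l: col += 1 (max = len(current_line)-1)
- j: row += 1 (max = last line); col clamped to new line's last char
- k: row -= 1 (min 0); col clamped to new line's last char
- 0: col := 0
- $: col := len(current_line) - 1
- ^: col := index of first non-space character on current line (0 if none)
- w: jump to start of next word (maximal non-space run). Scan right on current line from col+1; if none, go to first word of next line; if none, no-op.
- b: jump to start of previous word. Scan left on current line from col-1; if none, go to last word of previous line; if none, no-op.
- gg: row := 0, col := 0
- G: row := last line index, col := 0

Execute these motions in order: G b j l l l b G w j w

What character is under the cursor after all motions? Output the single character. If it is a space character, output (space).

Answer: r

Derivation:
After 1 (G): row=2 col=0 char='d'
After 2 (b): row=1 col=15 char='t'
After 3 (j): row=2 col=15 char='g'
After 4 (l): row=2 col=16 char='r'
After 5 (l): row=2 col=17 char='e'
After 6 (l): row=2 col=18 char='y'
After 7 (b): row=2 col=15 char='g'
After 8 (G): row=2 col=0 char='d'
After 9 (w): row=2 col=4 char='g'
After 10 (j): row=2 col=4 char='g'
After 11 (w): row=2 col=10 char='r'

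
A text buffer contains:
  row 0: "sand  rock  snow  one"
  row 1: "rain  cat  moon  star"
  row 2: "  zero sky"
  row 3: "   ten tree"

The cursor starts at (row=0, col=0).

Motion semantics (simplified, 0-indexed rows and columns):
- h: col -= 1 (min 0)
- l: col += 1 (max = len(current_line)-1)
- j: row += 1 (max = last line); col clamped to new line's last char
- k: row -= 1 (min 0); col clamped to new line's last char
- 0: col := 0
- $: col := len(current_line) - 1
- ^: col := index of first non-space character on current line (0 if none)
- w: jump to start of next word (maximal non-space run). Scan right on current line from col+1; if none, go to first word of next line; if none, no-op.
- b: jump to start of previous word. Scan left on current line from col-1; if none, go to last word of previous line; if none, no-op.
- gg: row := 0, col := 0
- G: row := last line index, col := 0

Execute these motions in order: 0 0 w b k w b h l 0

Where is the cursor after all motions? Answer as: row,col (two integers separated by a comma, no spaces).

Answer: 0,0

Derivation:
After 1 (0): row=0 col=0 char='s'
After 2 (0): row=0 col=0 char='s'
After 3 (w): row=0 col=6 char='r'
After 4 (b): row=0 col=0 char='s'
After 5 (k): row=0 col=0 char='s'
After 6 (w): row=0 col=6 char='r'
After 7 (b): row=0 col=0 char='s'
After 8 (h): row=0 col=0 char='s'
After 9 (l): row=0 col=1 char='a'
After 10 (0): row=0 col=0 char='s'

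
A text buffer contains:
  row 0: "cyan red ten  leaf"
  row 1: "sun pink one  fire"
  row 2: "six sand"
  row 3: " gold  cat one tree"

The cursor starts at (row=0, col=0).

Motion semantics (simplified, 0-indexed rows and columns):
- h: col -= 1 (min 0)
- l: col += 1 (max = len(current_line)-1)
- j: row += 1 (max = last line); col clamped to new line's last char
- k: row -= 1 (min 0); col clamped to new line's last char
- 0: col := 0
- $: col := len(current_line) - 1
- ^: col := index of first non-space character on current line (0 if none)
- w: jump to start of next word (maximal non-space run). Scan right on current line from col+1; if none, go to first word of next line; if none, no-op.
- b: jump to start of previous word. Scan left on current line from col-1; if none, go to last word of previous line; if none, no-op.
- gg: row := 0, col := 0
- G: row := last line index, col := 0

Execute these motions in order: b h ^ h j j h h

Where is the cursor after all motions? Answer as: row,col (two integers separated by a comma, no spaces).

After 1 (b): row=0 col=0 char='c'
After 2 (h): row=0 col=0 char='c'
After 3 (^): row=0 col=0 char='c'
After 4 (h): row=0 col=0 char='c'
After 5 (j): row=1 col=0 char='s'
After 6 (j): row=2 col=0 char='s'
After 7 (h): row=2 col=0 char='s'
After 8 (h): row=2 col=0 char='s'

Answer: 2,0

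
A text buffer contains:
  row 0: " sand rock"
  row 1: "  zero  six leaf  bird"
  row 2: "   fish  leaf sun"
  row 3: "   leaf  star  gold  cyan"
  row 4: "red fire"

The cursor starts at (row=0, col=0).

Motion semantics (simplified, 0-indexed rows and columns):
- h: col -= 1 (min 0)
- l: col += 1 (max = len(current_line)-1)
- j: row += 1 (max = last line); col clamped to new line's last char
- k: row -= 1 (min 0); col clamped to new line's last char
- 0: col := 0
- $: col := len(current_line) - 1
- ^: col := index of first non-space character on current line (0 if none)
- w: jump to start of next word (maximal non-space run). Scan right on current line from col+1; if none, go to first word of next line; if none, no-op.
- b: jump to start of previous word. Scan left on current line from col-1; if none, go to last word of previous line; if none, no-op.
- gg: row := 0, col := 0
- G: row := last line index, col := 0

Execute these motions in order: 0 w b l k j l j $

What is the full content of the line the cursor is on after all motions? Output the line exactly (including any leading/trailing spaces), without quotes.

Answer:    fish  leaf sun

Derivation:
After 1 (0): row=0 col=0 char='_'
After 2 (w): row=0 col=1 char='s'
After 3 (b): row=0 col=1 char='s'
After 4 (l): row=0 col=2 char='a'
After 5 (k): row=0 col=2 char='a'
After 6 (j): row=1 col=2 char='z'
After 7 (l): row=1 col=3 char='e'
After 8 (j): row=2 col=3 char='f'
After 9 ($): row=2 col=16 char='n'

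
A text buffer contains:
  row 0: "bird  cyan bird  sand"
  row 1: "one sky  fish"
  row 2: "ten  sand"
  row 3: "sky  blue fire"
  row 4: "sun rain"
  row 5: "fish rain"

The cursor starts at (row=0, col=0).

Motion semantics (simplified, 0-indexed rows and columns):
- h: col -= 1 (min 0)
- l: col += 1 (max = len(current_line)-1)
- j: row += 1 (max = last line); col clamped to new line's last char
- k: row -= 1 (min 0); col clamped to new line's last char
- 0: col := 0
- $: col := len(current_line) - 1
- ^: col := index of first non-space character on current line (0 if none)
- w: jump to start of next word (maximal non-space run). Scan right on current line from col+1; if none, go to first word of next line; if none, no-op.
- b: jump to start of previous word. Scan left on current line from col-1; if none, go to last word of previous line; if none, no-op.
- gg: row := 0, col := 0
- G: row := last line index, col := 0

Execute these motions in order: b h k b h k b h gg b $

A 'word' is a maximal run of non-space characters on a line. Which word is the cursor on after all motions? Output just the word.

After 1 (b): row=0 col=0 char='b'
After 2 (h): row=0 col=0 char='b'
After 3 (k): row=0 col=0 char='b'
After 4 (b): row=0 col=0 char='b'
After 5 (h): row=0 col=0 char='b'
After 6 (k): row=0 col=0 char='b'
After 7 (b): row=0 col=0 char='b'
After 8 (h): row=0 col=0 char='b'
After 9 (gg): row=0 col=0 char='b'
After 10 (b): row=0 col=0 char='b'
After 11 ($): row=0 col=20 char='d'

Answer: sand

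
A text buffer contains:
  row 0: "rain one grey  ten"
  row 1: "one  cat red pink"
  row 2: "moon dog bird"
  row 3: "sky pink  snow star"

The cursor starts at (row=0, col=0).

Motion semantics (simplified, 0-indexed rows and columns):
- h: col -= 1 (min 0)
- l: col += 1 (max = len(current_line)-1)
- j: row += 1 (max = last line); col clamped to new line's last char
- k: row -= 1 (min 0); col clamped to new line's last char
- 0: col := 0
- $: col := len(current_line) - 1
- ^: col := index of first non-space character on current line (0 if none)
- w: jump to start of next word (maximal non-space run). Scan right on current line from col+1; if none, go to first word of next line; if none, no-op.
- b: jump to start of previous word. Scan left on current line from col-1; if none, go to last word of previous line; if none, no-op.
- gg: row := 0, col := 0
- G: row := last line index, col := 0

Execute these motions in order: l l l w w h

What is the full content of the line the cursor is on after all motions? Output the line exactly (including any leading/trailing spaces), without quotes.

After 1 (l): row=0 col=1 char='a'
After 2 (l): row=0 col=2 char='i'
After 3 (l): row=0 col=3 char='n'
After 4 (w): row=0 col=5 char='o'
After 5 (w): row=0 col=9 char='g'
After 6 (h): row=0 col=8 char='_'

Answer: rain one grey  ten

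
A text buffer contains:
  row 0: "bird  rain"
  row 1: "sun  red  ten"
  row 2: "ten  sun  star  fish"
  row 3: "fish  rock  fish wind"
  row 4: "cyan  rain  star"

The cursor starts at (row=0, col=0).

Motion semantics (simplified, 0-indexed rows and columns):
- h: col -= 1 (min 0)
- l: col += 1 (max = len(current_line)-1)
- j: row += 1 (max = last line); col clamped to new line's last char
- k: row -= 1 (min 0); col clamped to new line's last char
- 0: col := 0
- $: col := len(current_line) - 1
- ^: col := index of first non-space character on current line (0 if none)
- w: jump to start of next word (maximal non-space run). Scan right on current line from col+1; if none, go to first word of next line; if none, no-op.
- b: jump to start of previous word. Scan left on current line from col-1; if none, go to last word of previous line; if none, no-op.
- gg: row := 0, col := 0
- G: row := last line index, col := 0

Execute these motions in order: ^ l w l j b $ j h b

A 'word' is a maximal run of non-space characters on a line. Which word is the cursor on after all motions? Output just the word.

After 1 (^): row=0 col=0 char='b'
After 2 (l): row=0 col=1 char='i'
After 3 (w): row=0 col=6 char='r'
After 4 (l): row=0 col=7 char='a'
After 5 (j): row=1 col=7 char='d'
After 6 (b): row=1 col=5 char='r'
After 7 ($): row=1 col=12 char='n'
After 8 (j): row=2 col=12 char='a'
After 9 (h): row=2 col=11 char='t'
After 10 (b): row=2 col=10 char='s'

Answer: star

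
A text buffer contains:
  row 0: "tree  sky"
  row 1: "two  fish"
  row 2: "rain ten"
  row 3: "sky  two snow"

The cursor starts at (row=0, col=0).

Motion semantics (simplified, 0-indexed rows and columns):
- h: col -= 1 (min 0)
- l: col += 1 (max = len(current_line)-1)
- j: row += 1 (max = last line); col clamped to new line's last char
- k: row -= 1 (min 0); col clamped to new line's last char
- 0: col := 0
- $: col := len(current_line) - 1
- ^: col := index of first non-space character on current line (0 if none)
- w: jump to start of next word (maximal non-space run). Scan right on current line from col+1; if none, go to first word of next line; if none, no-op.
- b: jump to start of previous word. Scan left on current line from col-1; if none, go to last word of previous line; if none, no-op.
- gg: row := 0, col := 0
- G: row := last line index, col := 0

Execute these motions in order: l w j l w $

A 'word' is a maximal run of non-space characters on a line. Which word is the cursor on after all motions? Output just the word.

Answer: ten

Derivation:
After 1 (l): row=0 col=1 char='r'
After 2 (w): row=0 col=6 char='s'
After 3 (j): row=1 col=6 char='i'
After 4 (l): row=1 col=7 char='s'
After 5 (w): row=2 col=0 char='r'
After 6 ($): row=2 col=7 char='n'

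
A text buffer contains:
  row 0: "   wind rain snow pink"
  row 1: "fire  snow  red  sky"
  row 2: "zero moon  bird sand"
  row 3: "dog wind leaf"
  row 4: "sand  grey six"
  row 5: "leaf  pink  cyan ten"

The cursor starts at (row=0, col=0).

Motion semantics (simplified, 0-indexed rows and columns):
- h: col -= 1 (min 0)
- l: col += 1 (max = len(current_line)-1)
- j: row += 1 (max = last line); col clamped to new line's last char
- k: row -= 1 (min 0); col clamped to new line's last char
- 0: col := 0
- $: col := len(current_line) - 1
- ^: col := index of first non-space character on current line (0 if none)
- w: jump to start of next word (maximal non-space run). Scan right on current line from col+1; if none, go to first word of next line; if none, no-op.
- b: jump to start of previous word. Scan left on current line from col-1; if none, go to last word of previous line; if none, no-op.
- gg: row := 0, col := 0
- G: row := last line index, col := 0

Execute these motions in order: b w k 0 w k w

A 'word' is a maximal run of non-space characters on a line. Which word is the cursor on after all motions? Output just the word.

Answer: rain

Derivation:
After 1 (b): row=0 col=0 char='_'
After 2 (w): row=0 col=3 char='w'
After 3 (k): row=0 col=3 char='w'
After 4 (0): row=0 col=0 char='_'
After 5 (w): row=0 col=3 char='w'
After 6 (k): row=0 col=3 char='w'
After 7 (w): row=0 col=8 char='r'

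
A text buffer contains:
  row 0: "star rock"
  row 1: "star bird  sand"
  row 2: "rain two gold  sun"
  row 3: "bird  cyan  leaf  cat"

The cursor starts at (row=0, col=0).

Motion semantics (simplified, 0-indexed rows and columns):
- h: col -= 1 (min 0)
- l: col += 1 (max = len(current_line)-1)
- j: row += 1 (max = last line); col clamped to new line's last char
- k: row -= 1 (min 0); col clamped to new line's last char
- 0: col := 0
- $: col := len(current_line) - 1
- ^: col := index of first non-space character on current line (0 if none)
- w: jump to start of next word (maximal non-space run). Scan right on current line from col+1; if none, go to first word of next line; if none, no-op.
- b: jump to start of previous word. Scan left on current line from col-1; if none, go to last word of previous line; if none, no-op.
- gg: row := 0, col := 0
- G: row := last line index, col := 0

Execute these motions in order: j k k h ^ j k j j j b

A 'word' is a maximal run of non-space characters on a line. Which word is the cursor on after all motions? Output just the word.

Answer: sun

Derivation:
After 1 (j): row=1 col=0 char='s'
After 2 (k): row=0 col=0 char='s'
After 3 (k): row=0 col=0 char='s'
After 4 (h): row=0 col=0 char='s'
After 5 (^): row=0 col=0 char='s'
After 6 (j): row=1 col=0 char='s'
After 7 (k): row=0 col=0 char='s'
After 8 (j): row=1 col=0 char='s'
After 9 (j): row=2 col=0 char='r'
After 10 (j): row=3 col=0 char='b'
After 11 (b): row=2 col=15 char='s'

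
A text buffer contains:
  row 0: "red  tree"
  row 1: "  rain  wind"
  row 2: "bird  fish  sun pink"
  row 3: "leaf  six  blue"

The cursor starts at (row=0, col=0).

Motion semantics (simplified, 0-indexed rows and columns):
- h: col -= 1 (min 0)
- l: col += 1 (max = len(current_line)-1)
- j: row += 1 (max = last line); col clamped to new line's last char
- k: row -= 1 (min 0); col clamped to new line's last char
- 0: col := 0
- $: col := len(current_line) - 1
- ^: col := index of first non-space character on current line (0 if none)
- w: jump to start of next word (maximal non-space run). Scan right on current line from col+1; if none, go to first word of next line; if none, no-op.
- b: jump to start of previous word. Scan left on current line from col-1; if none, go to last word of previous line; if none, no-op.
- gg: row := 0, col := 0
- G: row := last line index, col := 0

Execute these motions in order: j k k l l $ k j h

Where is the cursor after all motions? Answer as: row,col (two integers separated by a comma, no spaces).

Answer: 1,7

Derivation:
After 1 (j): row=1 col=0 char='_'
After 2 (k): row=0 col=0 char='r'
After 3 (k): row=0 col=0 char='r'
After 4 (l): row=0 col=1 char='e'
After 5 (l): row=0 col=2 char='d'
After 6 ($): row=0 col=8 char='e'
After 7 (k): row=0 col=8 char='e'
After 8 (j): row=1 col=8 char='w'
After 9 (h): row=1 col=7 char='_'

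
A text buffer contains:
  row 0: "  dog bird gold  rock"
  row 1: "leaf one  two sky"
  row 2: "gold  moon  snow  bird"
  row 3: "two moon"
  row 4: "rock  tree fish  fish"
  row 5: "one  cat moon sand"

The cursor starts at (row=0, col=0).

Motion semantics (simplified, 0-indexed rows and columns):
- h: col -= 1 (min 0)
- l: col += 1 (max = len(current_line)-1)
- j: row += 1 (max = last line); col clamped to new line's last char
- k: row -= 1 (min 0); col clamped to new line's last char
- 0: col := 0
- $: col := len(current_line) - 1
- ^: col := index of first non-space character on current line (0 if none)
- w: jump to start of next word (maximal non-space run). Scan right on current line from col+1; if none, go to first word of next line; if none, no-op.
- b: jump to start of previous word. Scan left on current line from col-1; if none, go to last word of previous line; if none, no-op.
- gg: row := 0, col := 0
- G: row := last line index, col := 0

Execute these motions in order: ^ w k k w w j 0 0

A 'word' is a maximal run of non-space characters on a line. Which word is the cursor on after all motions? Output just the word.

After 1 (^): row=0 col=2 char='d'
After 2 (w): row=0 col=6 char='b'
After 3 (k): row=0 col=6 char='b'
After 4 (k): row=0 col=6 char='b'
After 5 (w): row=0 col=11 char='g'
After 6 (w): row=0 col=17 char='r'
After 7 (j): row=1 col=16 char='y'
After 8 (0): row=1 col=0 char='l'
After 9 (0): row=1 col=0 char='l'

Answer: leaf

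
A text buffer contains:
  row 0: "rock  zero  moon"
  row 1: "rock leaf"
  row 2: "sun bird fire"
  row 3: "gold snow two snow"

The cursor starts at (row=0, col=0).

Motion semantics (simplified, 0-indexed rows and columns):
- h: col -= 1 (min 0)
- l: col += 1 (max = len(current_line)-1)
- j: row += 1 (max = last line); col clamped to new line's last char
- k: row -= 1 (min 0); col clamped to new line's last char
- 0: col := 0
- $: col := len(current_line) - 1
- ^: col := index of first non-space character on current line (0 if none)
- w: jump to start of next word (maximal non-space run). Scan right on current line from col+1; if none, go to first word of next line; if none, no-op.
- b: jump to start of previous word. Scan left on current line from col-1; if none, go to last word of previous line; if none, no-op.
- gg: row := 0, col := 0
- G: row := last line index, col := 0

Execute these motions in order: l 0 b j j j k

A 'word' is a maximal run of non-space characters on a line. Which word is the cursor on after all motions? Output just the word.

Answer: sun

Derivation:
After 1 (l): row=0 col=1 char='o'
After 2 (0): row=0 col=0 char='r'
After 3 (b): row=0 col=0 char='r'
After 4 (j): row=1 col=0 char='r'
After 5 (j): row=2 col=0 char='s'
After 6 (j): row=3 col=0 char='g'
After 7 (k): row=2 col=0 char='s'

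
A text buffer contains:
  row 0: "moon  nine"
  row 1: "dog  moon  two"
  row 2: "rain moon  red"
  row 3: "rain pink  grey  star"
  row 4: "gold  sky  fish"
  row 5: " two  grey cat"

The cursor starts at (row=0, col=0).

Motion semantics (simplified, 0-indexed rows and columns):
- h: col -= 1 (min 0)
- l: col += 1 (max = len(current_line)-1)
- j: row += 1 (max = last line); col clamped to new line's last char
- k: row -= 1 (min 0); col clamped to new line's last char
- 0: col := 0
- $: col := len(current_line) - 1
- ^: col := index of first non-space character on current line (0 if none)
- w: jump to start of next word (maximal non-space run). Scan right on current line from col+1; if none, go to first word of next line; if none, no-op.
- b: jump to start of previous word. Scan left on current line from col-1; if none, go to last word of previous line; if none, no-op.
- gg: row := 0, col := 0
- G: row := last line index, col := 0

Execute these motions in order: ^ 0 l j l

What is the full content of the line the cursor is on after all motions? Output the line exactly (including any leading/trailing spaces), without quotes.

After 1 (^): row=0 col=0 char='m'
After 2 (0): row=0 col=0 char='m'
After 3 (l): row=0 col=1 char='o'
After 4 (j): row=1 col=1 char='o'
After 5 (l): row=1 col=2 char='g'

Answer: dog  moon  two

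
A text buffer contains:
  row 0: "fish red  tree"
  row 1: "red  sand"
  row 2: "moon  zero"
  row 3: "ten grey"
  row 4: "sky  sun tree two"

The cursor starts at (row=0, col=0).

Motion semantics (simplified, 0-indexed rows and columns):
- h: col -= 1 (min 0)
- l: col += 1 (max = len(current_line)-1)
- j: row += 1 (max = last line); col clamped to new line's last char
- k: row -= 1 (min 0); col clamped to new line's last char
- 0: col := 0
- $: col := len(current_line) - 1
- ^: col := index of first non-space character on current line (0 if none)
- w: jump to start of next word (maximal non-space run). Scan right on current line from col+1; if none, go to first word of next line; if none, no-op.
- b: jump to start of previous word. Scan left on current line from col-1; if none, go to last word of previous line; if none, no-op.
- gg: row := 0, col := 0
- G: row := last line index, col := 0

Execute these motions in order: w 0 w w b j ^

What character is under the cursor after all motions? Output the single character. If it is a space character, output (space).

Answer: r

Derivation:
After 1 (w): row=0 col=5 char='r'
After 2 (0): row=0 col=0 char='f'
After 3 (w): row=0 col=5 char='r'
After 4 (w): row=0 col=10 char='t'
After 5 (b): row=0 col=5 char='r'
After 6 (j): row=1 col=5 char='s'
After 7 (^): row=1 col=0 char='r'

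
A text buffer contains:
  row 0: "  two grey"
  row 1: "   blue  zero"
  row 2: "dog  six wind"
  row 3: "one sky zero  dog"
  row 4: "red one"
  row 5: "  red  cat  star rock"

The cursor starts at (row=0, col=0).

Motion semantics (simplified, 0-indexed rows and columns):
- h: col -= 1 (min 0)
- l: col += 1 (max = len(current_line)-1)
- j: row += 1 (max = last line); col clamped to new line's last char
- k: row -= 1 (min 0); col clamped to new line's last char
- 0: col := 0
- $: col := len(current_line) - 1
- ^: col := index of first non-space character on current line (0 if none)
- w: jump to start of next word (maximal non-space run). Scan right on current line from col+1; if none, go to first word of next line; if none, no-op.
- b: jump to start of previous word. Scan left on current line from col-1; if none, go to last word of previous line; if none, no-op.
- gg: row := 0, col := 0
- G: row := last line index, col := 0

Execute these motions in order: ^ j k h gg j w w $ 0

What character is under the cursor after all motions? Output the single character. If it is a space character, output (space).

After 1 (^): row=0 col=2 char='t'
After 2 (j): row=1 col=2 char='_'
After 3 (k): row=0 col=2 char='t'
After 4 (h): row=0 col=1 char='_'
After 5 (gg): row=0 col=0 char='_'
After 6 (j): row=1 col=0 char='_'
After 7 (w): row=1 col=3 char='b'
After 8 (w): row=1 col=9 char='z'
After 9 ($): row=1 col=12 char='o'
After 10 (0): row=1 col=0 char='_'

Answer: (space)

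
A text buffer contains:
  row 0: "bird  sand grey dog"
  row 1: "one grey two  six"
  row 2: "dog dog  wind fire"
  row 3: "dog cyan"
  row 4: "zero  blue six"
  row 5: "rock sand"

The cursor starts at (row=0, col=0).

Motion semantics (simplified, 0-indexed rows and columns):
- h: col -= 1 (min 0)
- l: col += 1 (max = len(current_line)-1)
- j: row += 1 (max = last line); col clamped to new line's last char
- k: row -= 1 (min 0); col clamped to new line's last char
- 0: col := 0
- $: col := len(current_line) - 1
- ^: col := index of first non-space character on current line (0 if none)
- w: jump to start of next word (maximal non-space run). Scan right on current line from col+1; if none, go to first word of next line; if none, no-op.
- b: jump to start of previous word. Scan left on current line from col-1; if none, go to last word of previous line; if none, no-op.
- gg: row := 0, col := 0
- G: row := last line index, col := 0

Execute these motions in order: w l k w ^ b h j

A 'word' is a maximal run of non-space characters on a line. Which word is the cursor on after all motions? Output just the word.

Answer: one

Derivation:
After 1 (w): row=0 col=6 char='s'
After 2 (l): row=0 col=7 char='a'
After 3 (k): row=0 col=7 char='a'
After 4 (w): row=0 col=11 char='g'
After 5 (^): row=0 col=0 char='b'
After 6 (b): row=0 col=0 char='b'
After 7 (h): row=0 col=0 char='b'
After 8 (j): row=1 col=0 char='o'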